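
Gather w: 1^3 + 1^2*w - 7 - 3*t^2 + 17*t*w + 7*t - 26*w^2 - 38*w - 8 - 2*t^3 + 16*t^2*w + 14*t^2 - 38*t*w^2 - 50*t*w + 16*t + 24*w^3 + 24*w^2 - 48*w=-2*t^3 + 11*t^2 + 23*t + 24*w^3 + w^2*(-38*t - 2) + w*(16*t^2 - 33*t - 85) - 14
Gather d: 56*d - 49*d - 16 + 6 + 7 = 7*d - 3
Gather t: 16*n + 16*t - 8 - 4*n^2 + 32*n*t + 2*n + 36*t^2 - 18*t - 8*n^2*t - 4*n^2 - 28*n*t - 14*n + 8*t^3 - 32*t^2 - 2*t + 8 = -8*n^2 + 4*n + 8*t^3 + 4*t^2 + t*(-8*n^2 + 4*n - 4)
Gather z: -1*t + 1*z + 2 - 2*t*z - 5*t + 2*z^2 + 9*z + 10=-6*t + 2*z^2 + z*(10 - 2*t) + 12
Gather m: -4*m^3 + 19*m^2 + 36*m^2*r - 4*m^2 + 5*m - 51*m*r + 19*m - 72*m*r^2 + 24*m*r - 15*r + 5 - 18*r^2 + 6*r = -4*m^3 + m^2*(36*r + 15) + m*(-72*r^2 - 27*r + 24) - 18*r^2 - 9*r + 5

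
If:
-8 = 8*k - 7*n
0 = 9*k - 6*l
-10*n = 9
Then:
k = -143/80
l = -429/160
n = -9/10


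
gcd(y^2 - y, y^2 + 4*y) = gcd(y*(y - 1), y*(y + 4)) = y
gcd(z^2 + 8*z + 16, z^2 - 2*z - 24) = z + 4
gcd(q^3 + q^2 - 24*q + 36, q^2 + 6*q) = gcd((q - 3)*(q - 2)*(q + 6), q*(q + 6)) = q + 6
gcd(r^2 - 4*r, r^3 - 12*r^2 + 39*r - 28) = r - 4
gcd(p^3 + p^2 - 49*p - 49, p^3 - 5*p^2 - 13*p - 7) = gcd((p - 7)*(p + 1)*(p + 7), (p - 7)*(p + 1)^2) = p^2 - 6*p - 7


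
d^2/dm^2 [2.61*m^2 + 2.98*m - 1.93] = 5.22000000000000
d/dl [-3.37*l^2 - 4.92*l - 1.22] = -6.74*l - 4.92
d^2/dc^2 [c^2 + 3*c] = 2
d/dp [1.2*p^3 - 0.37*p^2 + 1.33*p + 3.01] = 3.6*p^2 - 0.74*p + 1.33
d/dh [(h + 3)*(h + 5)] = 2*h + 8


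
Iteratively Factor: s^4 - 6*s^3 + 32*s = (s + 2)*(s^3 - 8*s^2 + 16*s) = (s - 4)*(s + 2)*(s^2 - 4*s) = (s - 4)^2*(s + 2)*(s)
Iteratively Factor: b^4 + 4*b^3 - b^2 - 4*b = (b + 1)*(b^3 + 3*b^2 - 4*b) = (b - 1)*(b + 1)*(b^2 + 4*b) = (b - 1)*(b + 1)*(b + 4)*(b)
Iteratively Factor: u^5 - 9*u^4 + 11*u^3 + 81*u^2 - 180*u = (u)*(u^4 - 9*u^3 + 11*u^2 + 81*u - 180) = u*(u - 4)*(u^3 - 5*u^2 - 9*u + 45) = u*(u - 4)*(u - 3)*(u^2 - 2*u - 15) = u*(u - 4)*(u - 3)*(u + 3)*(u - 5)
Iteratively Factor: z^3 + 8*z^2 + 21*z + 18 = (z + 2)*(z^2 + 6*z + 9) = (z + 2)*(z + 3)*(z + 3)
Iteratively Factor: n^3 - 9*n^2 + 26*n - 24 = (n - 3)*(n^2 - 6*n + 8) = (n - 4)*(n - 3)*(n - 2)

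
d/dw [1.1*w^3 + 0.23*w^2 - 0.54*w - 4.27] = 3.3*w^2 + 0.46*w - 0.54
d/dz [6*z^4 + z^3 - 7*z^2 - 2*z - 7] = 24*z^3 + 3*z^2 - 14*z - 2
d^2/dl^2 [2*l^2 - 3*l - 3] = 4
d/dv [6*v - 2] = 6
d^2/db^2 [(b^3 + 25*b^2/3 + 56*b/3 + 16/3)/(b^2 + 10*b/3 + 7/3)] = 18*(-b^3 - 57*b^2 - 183*b - 159)/(27*b^6 + 270*b^5 + 1089*b^4 + 2260*b^3 + 2541*b^2 + 1470*b + 343)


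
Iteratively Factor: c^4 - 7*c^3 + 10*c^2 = (c - 2)*(c^3 - 5*c^2) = c*(c - 2)*(c^2 - 5*c) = c^2*(c - 2)*(c - 5)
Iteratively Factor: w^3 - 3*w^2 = (w - 3)*(w^2) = w*(w - 3)*(w)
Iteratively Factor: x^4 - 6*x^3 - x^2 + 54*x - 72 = (x + 3)*(x^3 - 9*x^2 + 26*x - 24) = (x - 4)*(x + 3)*(x^2 - 5*x + 6) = (x - 4)*(x - 3)*(x + 3)*(x - 2)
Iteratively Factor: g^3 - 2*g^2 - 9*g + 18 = (g + 3)*(g^2 - 5*g + 6) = (g - 3)*(g + 3)*(g - 2)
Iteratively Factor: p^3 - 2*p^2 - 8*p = (p)*(p^2 - 2*p - 8) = p*(p + 2)*(p - 4)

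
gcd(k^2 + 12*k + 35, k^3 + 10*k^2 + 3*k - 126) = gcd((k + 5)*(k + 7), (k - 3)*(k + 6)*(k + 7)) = k + 7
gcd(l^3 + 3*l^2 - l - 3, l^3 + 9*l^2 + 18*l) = l + 3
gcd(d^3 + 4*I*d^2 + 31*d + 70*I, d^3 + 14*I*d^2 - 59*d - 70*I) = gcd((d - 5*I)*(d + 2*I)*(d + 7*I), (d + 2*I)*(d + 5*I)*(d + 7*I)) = d^2 + 9*I*d - 14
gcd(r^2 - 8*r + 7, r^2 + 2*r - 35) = 1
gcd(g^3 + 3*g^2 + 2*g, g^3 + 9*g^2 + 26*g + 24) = g + 2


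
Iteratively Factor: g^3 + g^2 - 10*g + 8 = (g + 4)*(g^2 - 3*g + 2) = (g - 1)*(g + 4)*(g - 2)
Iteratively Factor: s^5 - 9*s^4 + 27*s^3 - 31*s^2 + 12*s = (s - 4)*(s^4 - 5*s^3 + 7*s^2 - 3*s) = (s - 4)*(s - 3)*(s^3 - 2*s^2 + s) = (s - 4)*(s - 3)*(s - 1)*(s^2 - s) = s*(s - 4)*(s - 3)*(s - 1)*(s - 1)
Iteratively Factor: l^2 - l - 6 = (l - 3)*(l + 2)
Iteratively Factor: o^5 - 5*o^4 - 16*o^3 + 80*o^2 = (o)*(o^4 - 5*o^3 - 16*o^2 + 80*o) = o*(o - 4)*(o^3 - o^2 - 20*o) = o^2*(o - 4)*(o^2 - o - 20) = o^2*(o - 5)*(o - 4)*(o + 4)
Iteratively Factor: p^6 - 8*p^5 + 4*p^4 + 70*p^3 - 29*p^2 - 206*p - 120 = (p + 2)*(p^5 - 10*p^4 + 24*p^3 + 22*p^2 - 73*p - 60) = (p + 1)*(p + 2)*(p^4 - 11*p^3 + 35*p^2 - 13*p - 60) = (p - 4)*(p + 1)*(p + 2)*(p^3 - 7*p^2 + 7*p + 15) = (p - 4)*(p - 3)*(p + 1)*(p + 2)*(p^2 - 4*p - 5) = (p - 4)*(p - 3)*(p + 1)^2*(p + 2)*(p - 5)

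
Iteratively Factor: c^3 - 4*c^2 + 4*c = (c - 2)*(c^2 - 2*c) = (c - 2)^2*(c)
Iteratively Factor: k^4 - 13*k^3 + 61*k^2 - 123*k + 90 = (k - 3)*(k^3 - 10*k^2 + 31*k - 30) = (k - 3)*(k - 2)*(k^2 - 8*k + 15) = (k - 5)*(k - 3)*(k - 2)*(k - 3)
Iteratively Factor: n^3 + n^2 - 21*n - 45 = (n + 3)*(n^2 - 2*n - 15) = (n - 5)*(n + 3)*(n + 3)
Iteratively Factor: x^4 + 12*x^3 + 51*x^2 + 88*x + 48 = (x + 4)*(x^3 + 8*x^2 + 19*x + 12) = (x + 1)*(x + 4)*(x^2 + 7*x + 12) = (x + 1)*(x + 4)^2*(x + 3)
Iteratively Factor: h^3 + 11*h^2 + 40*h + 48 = (h + 3)*(h^2 + 8*h + 16) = (h + 3)*(h + 4)*(h + 4)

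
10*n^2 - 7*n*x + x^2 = (-5*n + x)*(-2*n + x)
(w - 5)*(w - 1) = w^2 - 6*w + 5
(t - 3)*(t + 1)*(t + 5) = t^3 + 3*t^2 - 13*t - 15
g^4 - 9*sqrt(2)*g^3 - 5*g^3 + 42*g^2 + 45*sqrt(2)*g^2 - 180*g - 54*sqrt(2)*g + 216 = (g - 3)*(g - 2)*(g - 6*sqrt(2))*(g - 3*sqrt(2))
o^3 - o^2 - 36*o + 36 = (o - 6)*(o - 1)*(o + 6)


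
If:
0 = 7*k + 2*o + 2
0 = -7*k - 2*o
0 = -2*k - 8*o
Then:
No Solution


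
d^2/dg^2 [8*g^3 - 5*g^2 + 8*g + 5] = 48*g - 10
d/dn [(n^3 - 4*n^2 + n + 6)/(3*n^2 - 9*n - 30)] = (n^4 - 6*n^3 - 19*n^2 + 68*n + 8)/(3*(n^4 - 6*n^3 - 11*n^2 + 60*n + 100))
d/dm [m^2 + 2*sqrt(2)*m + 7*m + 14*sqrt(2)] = 2*m + 2*sqrt(2) + 7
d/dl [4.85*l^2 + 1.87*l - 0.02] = 9.7*l + 1.87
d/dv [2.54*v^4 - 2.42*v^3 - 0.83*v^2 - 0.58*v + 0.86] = 10.16*v^3 - 7.26*v^2 - 1.66*v - 0.58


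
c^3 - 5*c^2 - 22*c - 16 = (c - 8)*(c + 1)*(c + 2)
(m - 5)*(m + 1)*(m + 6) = m^3 + 2*m^2 - 29*m - 30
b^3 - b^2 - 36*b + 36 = (b - 6)*(b - 1)*(b + 6)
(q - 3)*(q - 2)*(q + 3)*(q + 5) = q^4 + 3*q^3 - 19*q^2 - 27*q + 90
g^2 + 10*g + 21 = (g + 3)*(g + 7)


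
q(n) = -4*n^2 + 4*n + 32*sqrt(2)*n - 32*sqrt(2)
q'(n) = -8*n + 4 + 32*sqrt(2)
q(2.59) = 55.48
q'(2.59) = 28.53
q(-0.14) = -52.23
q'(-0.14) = 50.37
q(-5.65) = -451.23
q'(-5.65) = 94.45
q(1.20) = 8.09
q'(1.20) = 39.65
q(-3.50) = -266.65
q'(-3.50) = 77.25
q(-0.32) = -61.43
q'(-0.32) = 51.81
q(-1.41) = -122.66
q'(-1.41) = 60.53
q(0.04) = -43.29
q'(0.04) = 48.93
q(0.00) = -45.25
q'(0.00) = 49.25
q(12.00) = -30.20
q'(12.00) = -46.75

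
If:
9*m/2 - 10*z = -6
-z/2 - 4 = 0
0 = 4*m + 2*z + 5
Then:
No Solution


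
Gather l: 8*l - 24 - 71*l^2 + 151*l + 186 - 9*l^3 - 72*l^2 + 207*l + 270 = -9*l^3 - 143*l^2 + 366*l + 432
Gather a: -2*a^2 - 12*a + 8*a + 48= -2*a^2 - 4*a + 48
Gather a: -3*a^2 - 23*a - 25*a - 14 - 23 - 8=-3*a^2 - 48*a - 45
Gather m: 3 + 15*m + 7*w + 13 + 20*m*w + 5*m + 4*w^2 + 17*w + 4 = m*(20*w + 20) + 4*w^2 + 24*w + 20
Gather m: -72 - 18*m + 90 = 18 - 18*m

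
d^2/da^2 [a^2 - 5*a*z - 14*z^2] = 2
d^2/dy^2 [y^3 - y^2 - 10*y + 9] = 6*y - 2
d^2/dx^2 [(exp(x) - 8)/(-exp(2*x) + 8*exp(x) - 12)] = (-exp(4*x) + 24*exp(3*x) - 120*exp(2*x) + 32*exp(x) + 624)*exp(x)/(exp(6*x) - 24*exp(5*x) + 228*exp(4*x) - 1088*exp(3*x) + 2736*exp(2*x) - 3456*exp(x) + 1728)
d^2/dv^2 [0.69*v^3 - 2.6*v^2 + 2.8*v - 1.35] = 4.14*v - 5.2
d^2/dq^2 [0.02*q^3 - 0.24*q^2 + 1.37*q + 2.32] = 0.12*q - 0.48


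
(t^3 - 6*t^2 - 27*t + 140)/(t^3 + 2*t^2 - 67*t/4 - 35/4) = 4*(t^2 - 11*t + 28)/(4*t^2 - 12*t - 7)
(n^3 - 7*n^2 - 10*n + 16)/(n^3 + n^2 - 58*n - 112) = (n - 1)/(n + 7)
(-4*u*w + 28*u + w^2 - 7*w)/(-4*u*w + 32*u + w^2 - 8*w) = (w - 7)/(w - 8)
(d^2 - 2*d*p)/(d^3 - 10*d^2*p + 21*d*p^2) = (d - 2*p)/(d^2 - 10*d*p + 21*p^2)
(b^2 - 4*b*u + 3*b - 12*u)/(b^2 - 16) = (b^2 - 4*b*u + 3*b - 12*u)/(b^2 - 16)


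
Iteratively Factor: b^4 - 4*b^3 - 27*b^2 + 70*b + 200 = (b - 5)*(b^3 + b^2 - 22*b - 40) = (b - 5)*(b + 4)*(b^2 - 3*b - 10) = (b - 5)^2*(b + 4)*(b + 2)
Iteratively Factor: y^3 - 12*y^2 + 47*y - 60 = (y - 5)*(y^2 - 7*y + 12) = (y - 5)*(y - 4)*(y - 3)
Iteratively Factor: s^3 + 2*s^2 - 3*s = (s - 1)*(s^2 + 3*s) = s*(s - 1)*(s + 3)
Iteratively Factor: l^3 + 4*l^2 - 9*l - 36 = (l + 3)*(l^2 + l - 12) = (l + 3)*(l + 4)*(l - 3)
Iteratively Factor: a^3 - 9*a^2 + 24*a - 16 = (a - 4)*(a^2 - 5*a + 4) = (a - 4)^2*(a - 1)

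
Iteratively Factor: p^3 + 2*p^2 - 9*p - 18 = (p - 3)*(p^2 + 5*p + 6) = (p - 3)*(p + 3)*(p + 2)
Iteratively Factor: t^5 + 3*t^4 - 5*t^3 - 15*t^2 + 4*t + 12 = (t - 2)*(t^4 + 5*t^3 + 5*t^2 - 5*t - 6) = (t - 2)*(t + 2)*(t^3 + 3*t^2 - t - 3) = (t - 2)*(t + 2)*(t + 3)*(t^2 - 1) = (t - 2)*(t + 1)*(t + 2)*(t + 3)*(t - 1)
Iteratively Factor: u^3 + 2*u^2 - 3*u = (u + 3)*(u^2 - u) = u*(u + 3)*(u - 1)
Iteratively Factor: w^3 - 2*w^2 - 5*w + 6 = (w - 3)*(w^2 + w - 2) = (w - 3)*(w - 1)*(w + 2)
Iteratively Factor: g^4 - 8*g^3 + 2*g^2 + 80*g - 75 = (g - 5)*(g^3 - 3*g^2 - 13*g + 15) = (g - 5)*(g - 1)*(g^2 - 2*g - 15) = (g - 5)*(g - 1)*(g + 3)*(g - 5)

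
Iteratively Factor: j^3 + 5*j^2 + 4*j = (j + 4)*(j^2 + j) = (j + 1)*(j + 4)*(j)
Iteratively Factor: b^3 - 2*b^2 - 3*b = (b - 3)*(b^2 + b) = (b - 3)*(b + 1)*(b)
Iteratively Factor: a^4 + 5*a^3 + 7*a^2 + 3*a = (a + 1)*(a^3 + 4*a^2 + 3*a) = a*(a + 1)*(a^2 + 4*a + 3) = a*(a + 1)^2*(a + 3)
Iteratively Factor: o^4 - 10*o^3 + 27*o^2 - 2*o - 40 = (o - 2)*(o^3 - 8*o^2 + 11*o + 20) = (o - 4)*(o - 2)*(o^2 - 4*o - 5) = (o - 4)*(o - 2)*(o + 1)*(o - 5)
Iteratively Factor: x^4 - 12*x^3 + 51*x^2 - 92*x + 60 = (x - 5)*(x^3 - 7*x^2 + 16*x - 12) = (x - 5)*(x - 2)*(x^2 - 5*x + 6) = (x - 5)*(x - 3)*(x - 2)*(x - 2)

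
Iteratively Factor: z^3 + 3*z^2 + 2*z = (z)*(z^2 + 3*z + 2) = z*(z + 2)*(z + 1)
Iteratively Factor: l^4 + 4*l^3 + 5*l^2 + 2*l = (l + 1)*(l^3 + 3*l^2 + 2*l) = (l + 1)^2*(l^2 + 2*l) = (l + 1)^2*(l + 2)*(l)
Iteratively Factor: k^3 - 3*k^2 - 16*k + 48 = (k - 3)*(k^2 - 16) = (k - 4)*(k - 3)*(k + 4)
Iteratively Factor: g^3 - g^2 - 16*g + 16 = (g + 4)*(g^2 - 5*g + 4) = (g - 4)*(g + 4)*(g - 1)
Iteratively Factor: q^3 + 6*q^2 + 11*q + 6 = (q + 3)*(q^2 + 3*q + 2) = (q + 2)*(q + 3)*(q + 1)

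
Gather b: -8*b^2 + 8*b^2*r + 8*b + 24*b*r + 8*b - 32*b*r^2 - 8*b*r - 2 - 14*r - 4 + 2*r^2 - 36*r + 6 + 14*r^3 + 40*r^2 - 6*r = b^2*(8*r - 8) + b*(-32*r^2 + 16*r + 16) + 14*r^3 + 42*r^2 - 56*r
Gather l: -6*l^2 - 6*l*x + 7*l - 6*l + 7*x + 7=-6*l^2 + l*(1 - 6*x) + 7*x + 7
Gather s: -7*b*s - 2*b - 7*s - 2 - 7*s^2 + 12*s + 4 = -2*b - 7*s^2 + s*(5 - 7*b) + 2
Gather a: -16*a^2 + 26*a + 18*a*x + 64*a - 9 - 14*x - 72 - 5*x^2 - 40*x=-16*a^2 + a*(18*x + 90) - 5*x^2 - 54*x - 81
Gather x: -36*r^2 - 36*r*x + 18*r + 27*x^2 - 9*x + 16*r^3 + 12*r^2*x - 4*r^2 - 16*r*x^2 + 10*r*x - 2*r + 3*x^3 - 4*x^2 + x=16*r^3 - 40*r^2 + 16*r + 3*x^3 + x^2*(23 - 16*r) + x*(12*r^2 - 26*r - 8)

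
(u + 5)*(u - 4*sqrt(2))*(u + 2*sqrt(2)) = u^3 - 2*sqrt(2)*u^2 + 5*u^2 - 16*u - 10*sqrt(2)*u - 80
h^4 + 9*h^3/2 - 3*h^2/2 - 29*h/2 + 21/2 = (h - 1)^2*(h + 3)*(h + 7/2)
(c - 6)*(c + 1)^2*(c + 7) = c^4 + 3*c^3 - 39*c^2 - 83*c - 42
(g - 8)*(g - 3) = g^2 - 11*g + 24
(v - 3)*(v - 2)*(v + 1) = v^3 - 4*v^2 + v + 6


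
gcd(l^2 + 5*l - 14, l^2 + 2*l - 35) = l + 7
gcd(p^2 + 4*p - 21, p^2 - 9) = p - 3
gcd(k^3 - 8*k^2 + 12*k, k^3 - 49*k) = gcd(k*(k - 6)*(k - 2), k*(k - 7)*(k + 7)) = k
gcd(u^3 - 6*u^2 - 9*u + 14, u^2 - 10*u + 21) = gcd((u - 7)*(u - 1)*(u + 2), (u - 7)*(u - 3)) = u - 7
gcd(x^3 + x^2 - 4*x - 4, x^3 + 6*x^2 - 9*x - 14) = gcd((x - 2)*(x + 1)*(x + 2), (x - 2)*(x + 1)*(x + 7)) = x^2 - x - 2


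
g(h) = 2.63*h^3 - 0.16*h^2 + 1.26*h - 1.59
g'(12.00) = 1133.58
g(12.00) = 4535.13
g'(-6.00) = 287.22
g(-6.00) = -582.99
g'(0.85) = 6.69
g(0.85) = 0.98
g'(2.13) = 36.37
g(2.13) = 25.78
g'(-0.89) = 7.79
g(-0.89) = -4.69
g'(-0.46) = 3.08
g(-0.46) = -2.46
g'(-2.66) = 57.94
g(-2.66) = -55.57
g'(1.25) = 13.19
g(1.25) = 4.87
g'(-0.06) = 1.31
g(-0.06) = -1.67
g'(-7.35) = 429.85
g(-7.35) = -1063.78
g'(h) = 7.89*h^2 - 0.32*h + 1.26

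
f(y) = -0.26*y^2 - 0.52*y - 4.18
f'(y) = -0.52*y - 0.52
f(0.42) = -4.44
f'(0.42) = -0.74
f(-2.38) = -4.42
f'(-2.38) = 0.72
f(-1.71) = -4.05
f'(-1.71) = 0.37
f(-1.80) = -4.09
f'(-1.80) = 0.42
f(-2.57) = -4.56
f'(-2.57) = 0.82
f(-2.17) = -4.28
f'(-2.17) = 0.61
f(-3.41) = -5.43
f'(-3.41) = 1.25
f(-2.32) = -4.37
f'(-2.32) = 0.69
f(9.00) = -29.92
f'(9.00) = -5.20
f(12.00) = -47.86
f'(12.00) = -6.76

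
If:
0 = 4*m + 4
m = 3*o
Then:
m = -1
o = -1/3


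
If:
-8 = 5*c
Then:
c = -8/5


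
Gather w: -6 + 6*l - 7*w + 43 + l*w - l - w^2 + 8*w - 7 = 5*l - w^2 + w*(l + 1) + 30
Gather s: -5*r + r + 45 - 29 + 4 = 20 - 4*r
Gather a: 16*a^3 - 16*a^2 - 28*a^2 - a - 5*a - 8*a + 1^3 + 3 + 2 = 16*a^3 - 44*a^2 - 14*a + 6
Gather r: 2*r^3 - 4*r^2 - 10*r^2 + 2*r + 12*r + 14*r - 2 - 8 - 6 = 2*r^3 - 14*r^2 + 28*r - 16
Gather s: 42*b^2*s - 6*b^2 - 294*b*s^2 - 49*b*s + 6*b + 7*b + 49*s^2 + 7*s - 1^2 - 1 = -6*b^2 + 13*b + s^2*(49 - 294*b) + s*(42*b^2 - 49*b + 7) - 2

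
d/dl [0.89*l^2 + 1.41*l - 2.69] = 1.78*l + 1.41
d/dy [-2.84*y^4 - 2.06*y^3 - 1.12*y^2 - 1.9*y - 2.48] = -11.36*y^3 - 6.18*y^2 - 2.24*y - 1.9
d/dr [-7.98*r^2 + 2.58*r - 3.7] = 2.58 - 15.96*r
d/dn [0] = 0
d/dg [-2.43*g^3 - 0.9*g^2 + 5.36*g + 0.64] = -7.29*g^2 - 1.8*g + 5.36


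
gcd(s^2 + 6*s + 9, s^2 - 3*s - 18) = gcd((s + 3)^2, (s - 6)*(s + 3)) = s + 3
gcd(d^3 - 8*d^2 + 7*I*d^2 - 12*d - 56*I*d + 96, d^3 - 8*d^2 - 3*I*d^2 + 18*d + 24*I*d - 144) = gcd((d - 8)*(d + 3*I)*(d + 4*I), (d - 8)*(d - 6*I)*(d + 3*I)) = d^2 + d*(-8 + 3*I) - 24*I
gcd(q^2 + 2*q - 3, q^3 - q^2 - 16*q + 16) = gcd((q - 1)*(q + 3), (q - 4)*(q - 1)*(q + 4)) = q - 1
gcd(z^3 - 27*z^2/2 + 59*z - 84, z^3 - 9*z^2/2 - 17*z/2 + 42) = z^2 - 15*z/2 + 14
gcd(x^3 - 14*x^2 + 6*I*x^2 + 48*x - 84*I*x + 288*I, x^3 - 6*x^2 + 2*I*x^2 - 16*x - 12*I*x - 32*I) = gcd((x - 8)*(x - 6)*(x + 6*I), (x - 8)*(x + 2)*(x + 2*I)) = x - 8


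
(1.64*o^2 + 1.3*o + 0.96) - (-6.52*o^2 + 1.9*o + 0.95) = 8.16*o^2 - 0.6*o + 0.01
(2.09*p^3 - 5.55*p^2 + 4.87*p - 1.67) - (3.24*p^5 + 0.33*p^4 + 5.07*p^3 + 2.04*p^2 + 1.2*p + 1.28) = -3.24*p^5 - 0.33*p^4 - 2.98*p^3 - 7.59*p^2 + 3.67*p - 2.95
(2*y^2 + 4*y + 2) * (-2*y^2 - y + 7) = -4*y^4 - 10*y^3 + 6*y^2 + 26*y + 14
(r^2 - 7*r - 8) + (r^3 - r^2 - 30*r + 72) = r^3 - 37*r + 64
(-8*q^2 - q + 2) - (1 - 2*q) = -8*q^2 + q + 1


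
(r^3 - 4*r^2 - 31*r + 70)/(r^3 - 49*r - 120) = (r^2 - 9*r + 14)/(r^2 - 5*r - 24)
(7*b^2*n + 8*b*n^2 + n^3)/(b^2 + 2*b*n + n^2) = n*(7*b + n)/(b + n)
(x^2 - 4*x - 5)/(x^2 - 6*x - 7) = (x - 5)/(x - 7)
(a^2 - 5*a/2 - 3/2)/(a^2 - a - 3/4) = 2*(a - 3)/(2*a - 3)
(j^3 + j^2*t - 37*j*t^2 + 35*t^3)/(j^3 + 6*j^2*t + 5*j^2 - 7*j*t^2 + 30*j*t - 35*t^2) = (j - 5*t)/(j + 5)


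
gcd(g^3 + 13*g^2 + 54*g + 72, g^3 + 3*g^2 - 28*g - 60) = g + 6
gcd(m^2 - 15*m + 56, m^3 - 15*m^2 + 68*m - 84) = m - 7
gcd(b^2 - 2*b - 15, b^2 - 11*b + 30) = b - 5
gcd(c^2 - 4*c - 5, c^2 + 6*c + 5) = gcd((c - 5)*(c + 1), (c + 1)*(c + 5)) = c + 1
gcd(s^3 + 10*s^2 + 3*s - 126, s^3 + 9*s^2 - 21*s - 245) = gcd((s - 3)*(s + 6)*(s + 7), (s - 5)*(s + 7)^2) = s + 7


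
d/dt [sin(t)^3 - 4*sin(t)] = (3*sin(t)^2 - 4)*cos(t)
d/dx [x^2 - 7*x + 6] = 2*x - 7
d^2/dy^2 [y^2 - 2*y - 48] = 2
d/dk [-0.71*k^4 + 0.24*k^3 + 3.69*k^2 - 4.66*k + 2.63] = -2.84*k^3 + 0.72*k^2 + 7.38*k - 4.66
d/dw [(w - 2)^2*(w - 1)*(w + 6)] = 4*w^3 + 3*w^2 - 44*w + 44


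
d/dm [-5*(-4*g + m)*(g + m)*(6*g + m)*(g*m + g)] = 5*g*(24*g^3 + 44*g^2*m + 22*g^2 - 9*g*m^2 - 6*g*m - 4*m^3 - 3*m^2)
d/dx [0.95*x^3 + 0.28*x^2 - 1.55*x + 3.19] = 2.85*x^2 + 0.56*x - 1.55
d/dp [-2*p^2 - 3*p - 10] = -4*p - 3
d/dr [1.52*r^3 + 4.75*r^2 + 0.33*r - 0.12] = 4.56*r^2 + 9.5*r + 0.33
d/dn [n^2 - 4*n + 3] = 2*n - 4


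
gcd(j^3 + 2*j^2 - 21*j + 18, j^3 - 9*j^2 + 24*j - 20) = 1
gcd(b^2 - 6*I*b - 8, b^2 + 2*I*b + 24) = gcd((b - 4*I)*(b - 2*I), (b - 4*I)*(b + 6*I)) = b - 4*I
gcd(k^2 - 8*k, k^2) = k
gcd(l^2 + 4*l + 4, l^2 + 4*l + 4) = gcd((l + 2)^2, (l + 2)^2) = l^2 + 4*l + 4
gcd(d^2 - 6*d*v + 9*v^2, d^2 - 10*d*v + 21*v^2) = -d + 3*v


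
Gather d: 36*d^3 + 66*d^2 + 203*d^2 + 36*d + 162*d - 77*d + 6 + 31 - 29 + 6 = 36*d^3 + 269*d^2 + 121*d + 14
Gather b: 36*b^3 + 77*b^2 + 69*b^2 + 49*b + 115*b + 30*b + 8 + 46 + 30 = 36*b^3 + 146*b^2 + 194*b + 84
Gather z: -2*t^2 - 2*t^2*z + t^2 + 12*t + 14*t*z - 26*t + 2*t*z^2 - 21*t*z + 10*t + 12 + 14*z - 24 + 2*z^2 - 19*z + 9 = -t^2 - 4*t + z^2*(2*t + 2) + z*(-2*t^2 - 7*t - 5) - 3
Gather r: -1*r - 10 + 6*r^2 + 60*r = 6*r^2 + 59*r - 10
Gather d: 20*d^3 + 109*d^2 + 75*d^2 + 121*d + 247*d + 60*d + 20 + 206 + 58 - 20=20*d^3 + 184*d^2 + 428*d + 264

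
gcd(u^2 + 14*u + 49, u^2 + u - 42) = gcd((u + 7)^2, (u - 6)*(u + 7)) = u + 7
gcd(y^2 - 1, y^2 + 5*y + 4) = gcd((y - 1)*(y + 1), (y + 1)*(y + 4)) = y + 1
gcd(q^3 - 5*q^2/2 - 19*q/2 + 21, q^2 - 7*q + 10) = q - 2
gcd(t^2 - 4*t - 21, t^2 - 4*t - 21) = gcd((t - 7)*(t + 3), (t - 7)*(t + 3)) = t^2 - 4*t - 21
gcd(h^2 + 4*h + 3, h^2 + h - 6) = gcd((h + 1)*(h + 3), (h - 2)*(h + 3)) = h + 3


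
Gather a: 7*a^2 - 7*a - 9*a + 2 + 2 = 7*a^2 - 16*a + 4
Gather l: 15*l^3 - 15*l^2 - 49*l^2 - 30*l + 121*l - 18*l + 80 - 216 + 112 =15*l^3 - 64*l^2 + 73*l - 24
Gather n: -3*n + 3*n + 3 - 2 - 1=0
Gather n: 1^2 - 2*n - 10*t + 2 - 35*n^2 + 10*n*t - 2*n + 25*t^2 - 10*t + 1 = -35*n^2 + n*(10*t - 4) + 25*t^2 - 20*t + 4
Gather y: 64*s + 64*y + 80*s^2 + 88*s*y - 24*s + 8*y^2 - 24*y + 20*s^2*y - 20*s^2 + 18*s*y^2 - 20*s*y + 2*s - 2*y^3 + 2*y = 60*s^2 + 42*s - 2*y^3 + y^2*(18*s + 8) + y*(20*s^2 + 68*s + 42)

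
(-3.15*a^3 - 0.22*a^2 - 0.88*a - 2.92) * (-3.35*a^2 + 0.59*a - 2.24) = 10.5525*a^5 - 1.1215*a^4 + 9.8742*a^3 + 9.7556*a^2 + 0.2484*a + 6.5408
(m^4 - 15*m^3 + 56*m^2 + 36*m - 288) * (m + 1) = m^5 - 14*m^4 + 41*m^3 + 92*m^2 - 252*m - 288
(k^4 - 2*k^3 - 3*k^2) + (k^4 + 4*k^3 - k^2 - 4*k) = 2*k^4 + 2*k^3 - 4*k^2 - 4*k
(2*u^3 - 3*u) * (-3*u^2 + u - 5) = -6*u^5 + 2*u^4 - u^3 - 3*u^2 + 15*u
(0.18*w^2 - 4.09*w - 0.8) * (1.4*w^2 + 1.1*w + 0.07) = 0.252*w^4 - 5.528*w^3 - 5.6064*w^2 - 1.1663*w - 0.056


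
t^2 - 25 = (t - 5)*(t + 5)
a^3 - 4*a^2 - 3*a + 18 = (a - 3)^2*(a + 2)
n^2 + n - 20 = (n - 4)*(n + 5)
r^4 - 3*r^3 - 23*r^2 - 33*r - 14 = (r - 7)*(r + 1)^2*(r + 2)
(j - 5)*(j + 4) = j^2 - j - 20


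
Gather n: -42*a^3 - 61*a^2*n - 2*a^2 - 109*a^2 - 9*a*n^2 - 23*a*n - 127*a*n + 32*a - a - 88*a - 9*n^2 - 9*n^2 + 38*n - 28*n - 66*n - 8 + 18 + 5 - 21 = -42*a^3 - 111*a^2 - 57*a + n^2*(-9*a - 18) + n*(-61*a^2 - 150*a - 56) - 6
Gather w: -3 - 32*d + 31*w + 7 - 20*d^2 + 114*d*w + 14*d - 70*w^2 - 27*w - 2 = -20*d^2 - 18*d - 70*w^2 + w*(114*d + 4) + 2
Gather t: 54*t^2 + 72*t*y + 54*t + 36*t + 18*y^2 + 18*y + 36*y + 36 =54*t^2 + t*(72*y + 90) + 18*y^2 + 54*y + 36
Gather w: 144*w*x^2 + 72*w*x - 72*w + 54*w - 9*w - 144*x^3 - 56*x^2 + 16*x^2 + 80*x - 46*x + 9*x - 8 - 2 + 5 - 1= w*(144*x^2 + 72*x - 27) - 144*x^3 - 40*x^2 + 43*x - 6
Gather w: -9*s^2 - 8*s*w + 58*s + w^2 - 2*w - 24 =-9*s^2 + 58*s + w^2 + w*(-8*s - 2) - 24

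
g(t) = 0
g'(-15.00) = 0.00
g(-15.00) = 0.00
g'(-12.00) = 0.00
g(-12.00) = 0.00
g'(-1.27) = 0.00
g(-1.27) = 0.00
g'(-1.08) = 0.00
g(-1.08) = 0.00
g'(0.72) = 0.00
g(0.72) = 0.00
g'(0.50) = 0.00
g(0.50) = 0.00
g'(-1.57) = 0.00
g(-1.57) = 0.00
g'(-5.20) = 0.00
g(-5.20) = 0.00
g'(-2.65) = 0.00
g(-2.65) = 0.00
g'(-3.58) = 0.00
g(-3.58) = 0.00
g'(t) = 0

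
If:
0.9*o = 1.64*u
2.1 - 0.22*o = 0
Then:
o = 9.55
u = 5.24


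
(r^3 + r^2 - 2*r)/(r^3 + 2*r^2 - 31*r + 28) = r*(r + 2)/(r^2 + 3*r - 28)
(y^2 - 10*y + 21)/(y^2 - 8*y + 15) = (y - 7)/(y - 5)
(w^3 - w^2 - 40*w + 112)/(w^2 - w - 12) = (w^2 + 3*w - 28)/(w + 3)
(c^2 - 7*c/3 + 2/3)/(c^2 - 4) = (c - 1/3)/(c + 2)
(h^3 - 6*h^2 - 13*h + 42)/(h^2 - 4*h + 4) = (h^2 - 4*h - 21)/(h - 2)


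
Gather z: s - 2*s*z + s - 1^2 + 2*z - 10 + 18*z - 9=2*s + z*(20 - 2*s) - 20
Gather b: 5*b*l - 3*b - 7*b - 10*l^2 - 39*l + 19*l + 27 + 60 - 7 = b*(5*l - 10) - 10*l^2 - 20*l + 80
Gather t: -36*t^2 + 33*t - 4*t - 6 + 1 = -36*t^2 + 29*t - 5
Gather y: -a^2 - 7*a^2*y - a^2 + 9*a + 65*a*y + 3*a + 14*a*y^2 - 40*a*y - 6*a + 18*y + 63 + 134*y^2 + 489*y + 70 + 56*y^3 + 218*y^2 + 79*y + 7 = -2*a^2 + 6*a + 56*y^3 + y^2*(14*a + 352) + y*(-7*a^2 + 25*a + 586) + 140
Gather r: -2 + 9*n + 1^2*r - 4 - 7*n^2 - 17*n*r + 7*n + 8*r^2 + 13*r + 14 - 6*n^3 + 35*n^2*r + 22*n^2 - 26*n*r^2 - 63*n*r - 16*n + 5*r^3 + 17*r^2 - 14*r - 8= -6*n^3 + 15*n^2 + 5*r^3 + r^2*(25 - 26*n) + r*(35*n^2 - 80*n)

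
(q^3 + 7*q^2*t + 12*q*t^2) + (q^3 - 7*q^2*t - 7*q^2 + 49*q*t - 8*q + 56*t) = 2*q^3 - 7*q^2 + 12*q*t^2 + 49*q*t - 8*q + 56*t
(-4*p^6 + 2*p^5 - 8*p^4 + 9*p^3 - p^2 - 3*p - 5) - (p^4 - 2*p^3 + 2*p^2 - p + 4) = -4*p^6 + 2*p^5 - 9*p^4 + 11*p^3 - 3*p^2 - 2*p - 9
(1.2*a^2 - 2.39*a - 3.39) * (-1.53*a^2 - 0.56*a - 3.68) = -1.836*a^4 + 2.9847*a^3 + 2.1091*a^2 + 10.6936*a + 12.4752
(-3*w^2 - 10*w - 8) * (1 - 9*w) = 27*w^3 + 87*w^2 + 62*w - 8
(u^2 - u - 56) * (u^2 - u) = u^4 - 2*u^3 - 55*u^2 + 56*u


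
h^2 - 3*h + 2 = (h - 2)*(h - 1)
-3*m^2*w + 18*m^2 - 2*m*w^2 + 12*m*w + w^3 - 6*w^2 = (-3*m + w)*(m + w)*(w - 6)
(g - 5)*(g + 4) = g^2 - g - 20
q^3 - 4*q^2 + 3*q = q*(q - 3)*(q - 1)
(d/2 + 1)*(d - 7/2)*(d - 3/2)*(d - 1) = d^4/2 - 2*d^3 - 7*d^2/8 + 61*d/8 - 21/4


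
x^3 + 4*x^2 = x^2*(x + 4)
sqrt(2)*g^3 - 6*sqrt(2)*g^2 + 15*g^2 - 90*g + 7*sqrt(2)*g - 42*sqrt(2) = (g - 6)*(g + 7*sqrt(2))*(sqrt(2)*g + 1)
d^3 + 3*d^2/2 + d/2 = d*(d + 1/2)*(d + 1)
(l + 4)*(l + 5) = l^2 + 9*l + 20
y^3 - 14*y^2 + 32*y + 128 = (y - 8)^2*(y + 2)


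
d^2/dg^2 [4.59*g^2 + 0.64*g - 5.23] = 9.18000000000000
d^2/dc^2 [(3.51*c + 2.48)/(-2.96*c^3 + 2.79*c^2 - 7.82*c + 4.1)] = (-184.519296*c^5 - 86.8233119999999*c^4 + 435.542274*c^3 - 971.426064*c^2 + 384.970524*c - 471.653704)/(25.934336*c^9 - 73.334592*c^8 + 274.669944*c^7 - 516.969447*c^6 + 928.804938*c^5 - 1177.011138*c^4 + 1164.202448*c^3 - 892.87422*c^2 + 394.3626*c - 68.921)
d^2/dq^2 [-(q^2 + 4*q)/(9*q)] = 0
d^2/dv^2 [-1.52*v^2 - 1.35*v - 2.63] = -3.04000000000000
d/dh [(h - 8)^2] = 2*h - 16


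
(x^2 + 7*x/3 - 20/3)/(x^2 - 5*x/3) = (x + 4)/x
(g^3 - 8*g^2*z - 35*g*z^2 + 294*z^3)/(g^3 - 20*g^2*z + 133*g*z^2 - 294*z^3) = (-g - 6*z)/(-g + 6*z)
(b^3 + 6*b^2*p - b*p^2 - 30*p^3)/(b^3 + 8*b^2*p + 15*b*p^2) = (b - 2*p)/b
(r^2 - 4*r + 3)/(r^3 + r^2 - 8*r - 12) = (r - 1)/(r^2 + 4*r + 4)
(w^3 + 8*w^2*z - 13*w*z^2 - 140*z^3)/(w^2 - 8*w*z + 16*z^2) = (-w^2 - 12*w*z - 35*z^2)/(-w + 4*z)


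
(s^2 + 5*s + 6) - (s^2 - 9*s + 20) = 14*s - 14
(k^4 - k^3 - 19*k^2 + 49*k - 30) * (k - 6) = k^5 - 7*k^4 - 13*k^3 + 163*k^2 - 324*k + 180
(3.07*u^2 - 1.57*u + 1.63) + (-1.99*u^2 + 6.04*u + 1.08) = 1.08*u^2 + 4.47*u + 2.71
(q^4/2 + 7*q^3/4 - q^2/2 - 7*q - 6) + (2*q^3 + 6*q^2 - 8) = q^4/2 + 15*q^3/4 + 11*q^2/2 - 7*q - 14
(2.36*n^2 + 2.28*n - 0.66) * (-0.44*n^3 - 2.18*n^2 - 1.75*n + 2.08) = -1.0384*n^5 - 6.148*n^4 - 8.81*n^3 + 2.3576*n^2 + 5.8974*n - 1.3728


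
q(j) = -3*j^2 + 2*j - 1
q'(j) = 2 - 6*j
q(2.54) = -15.27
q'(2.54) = -13.24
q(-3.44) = -43.38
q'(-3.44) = 22.64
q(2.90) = -20.43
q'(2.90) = -15.40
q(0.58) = -0.85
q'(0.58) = -1.48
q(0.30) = -0.67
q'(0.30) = 0.20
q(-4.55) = -72.21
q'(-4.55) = 29.30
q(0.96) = -1.84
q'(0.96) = -3.76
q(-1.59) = -11.76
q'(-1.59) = 11.54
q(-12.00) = -457.00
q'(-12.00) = 74.00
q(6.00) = -97.00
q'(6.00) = -34.00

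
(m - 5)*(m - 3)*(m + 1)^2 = m^4 - 6*m^3 + 22*m + 15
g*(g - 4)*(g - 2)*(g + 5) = g^4 - g^3 - 22*g^2 + 40*g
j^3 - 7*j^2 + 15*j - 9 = (j - 3)^2*(j - 1)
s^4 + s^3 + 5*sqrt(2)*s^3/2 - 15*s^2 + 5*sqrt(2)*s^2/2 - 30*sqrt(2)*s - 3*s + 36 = (s - 3)*(s + 4)*(s - sqrt(2)/2)*(s + 3*sqrt(2))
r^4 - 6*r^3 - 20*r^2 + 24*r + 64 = (r - 8)*(r - 2)*(r + 2)^2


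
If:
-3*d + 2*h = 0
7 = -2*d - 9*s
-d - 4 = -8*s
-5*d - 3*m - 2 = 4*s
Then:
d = -92/25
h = -138/25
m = 406/75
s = 1/25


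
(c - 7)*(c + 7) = c^2 - 49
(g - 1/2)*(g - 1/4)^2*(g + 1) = g^4 - 11*g^2/16 + 9*g/32 - 1/32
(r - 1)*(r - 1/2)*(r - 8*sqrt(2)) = r^3 - 8*sqrt(2)*r^2 - 3*r^2/2 + r/2 + 12*sqrt(2)*r - 4*sqrt(2)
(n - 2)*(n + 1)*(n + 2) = n^3 + n^2 - 4*n - 4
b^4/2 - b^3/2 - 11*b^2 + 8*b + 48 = (b/2 + 1)*(b - 4)*(b - 3)*(b + 4)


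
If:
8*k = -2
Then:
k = -1/4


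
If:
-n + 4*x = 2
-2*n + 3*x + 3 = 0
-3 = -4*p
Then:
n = 18/5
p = 3/4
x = 7/5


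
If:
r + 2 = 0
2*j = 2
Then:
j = 1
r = -2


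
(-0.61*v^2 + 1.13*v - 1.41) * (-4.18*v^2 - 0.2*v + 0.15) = 2.5498*v^4 - 4.6014*v^3 + 5.5763*v^2 + 0.4515*v - 0.2115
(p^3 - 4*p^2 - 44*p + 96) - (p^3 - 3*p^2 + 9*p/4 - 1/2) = -p^2 - 185*p/4 + 193/2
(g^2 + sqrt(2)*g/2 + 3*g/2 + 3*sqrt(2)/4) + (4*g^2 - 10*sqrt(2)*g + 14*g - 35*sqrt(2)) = 5*g^2 - 19*sqrt(2)*g/2 + 31*g/2 - 137*sqrt(2)/4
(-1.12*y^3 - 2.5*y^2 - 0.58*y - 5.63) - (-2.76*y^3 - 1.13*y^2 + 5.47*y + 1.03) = 1.64*y^3 - 1.37*y^2 - 6.05*y - 6.66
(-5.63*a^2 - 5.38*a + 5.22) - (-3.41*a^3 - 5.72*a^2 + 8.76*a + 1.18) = 3.41*a^3 + 0.0899999999999999*a^2 - 14.14*a + 4.04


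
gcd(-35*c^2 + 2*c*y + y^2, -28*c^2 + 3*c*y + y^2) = 7*c + y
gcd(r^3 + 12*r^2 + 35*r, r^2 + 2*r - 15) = r + 5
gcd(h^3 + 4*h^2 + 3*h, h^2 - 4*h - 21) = h + 3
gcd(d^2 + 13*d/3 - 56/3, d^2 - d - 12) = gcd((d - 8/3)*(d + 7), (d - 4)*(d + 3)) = 1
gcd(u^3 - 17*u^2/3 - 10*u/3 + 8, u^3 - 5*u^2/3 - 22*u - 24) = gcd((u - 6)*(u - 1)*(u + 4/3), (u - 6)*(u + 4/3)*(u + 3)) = u^2 - 14*u/3 - 8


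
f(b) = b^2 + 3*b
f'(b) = 2*b + 3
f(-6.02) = 18.18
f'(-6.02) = -9.04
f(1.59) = 7.30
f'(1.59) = 6.18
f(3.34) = 21.18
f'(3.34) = 9.68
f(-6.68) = 24.58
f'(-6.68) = -10.36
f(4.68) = 35.94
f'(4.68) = 12.36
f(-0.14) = -0.40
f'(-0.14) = 2.72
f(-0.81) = -1.77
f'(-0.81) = 1.38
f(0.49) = 1.71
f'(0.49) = 3.98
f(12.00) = 180.00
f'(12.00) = 27.00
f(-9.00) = 54.00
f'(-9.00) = -15.00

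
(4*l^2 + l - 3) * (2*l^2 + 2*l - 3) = 8*l^4 + 10*l^3 - 16*l^2 - 9*l + 9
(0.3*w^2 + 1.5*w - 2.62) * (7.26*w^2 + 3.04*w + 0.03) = 2.178*w^4 + 11.802*w^3 - 14.4522*w^2 - 7.9198*w - 0.0786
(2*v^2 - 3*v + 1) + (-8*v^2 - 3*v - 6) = -6*v^2 - 6*v - 5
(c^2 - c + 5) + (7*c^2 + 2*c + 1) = 8*c^2 + c + 6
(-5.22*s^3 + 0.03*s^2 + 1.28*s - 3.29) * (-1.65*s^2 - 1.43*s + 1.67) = 8.613*s^5 + 7.4151*s^4 - 10.8723*s^3 + 3.6482*s^2 + 6.8423*s - 5.4943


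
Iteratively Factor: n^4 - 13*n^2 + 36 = (n + 3)*(n^3 - 3*n^2 - 4*n + 12) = (n - 2)*(n + 3)*(n^2 - n - 6) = (n - 2)*(n + 2)*(n + 3)*(n - 3)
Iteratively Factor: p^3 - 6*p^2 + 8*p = (p)*(p^2 - 6*p + 8) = p*(p - 4)*(p - 2)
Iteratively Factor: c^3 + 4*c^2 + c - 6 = (c - 1)*(c^2 + 5*c + 6) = (c - 1)*(c + 2)*(c + 3)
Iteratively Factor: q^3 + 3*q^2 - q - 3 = (q + 1)*(q^2 + 2*q - 3) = (q + 1)*(q + 3)*(q - 1)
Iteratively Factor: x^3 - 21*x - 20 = (x + 4)*(x^2 - 4*x - 5) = (x - 5)*(x + 4)*(x + 1)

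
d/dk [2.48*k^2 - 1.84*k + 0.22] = 4.96*k - 1.84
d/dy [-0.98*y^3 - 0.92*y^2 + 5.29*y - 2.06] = -2.94*y^2 - 1.84*y + 5.29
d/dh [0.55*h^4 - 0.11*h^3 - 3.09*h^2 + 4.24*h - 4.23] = 2.2*h^3 - 0.33*h^2 - 6.18*h + 4.24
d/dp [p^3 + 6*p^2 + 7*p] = 3*p^2 + 12*p + 7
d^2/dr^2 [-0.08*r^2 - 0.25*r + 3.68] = -0.160000000000000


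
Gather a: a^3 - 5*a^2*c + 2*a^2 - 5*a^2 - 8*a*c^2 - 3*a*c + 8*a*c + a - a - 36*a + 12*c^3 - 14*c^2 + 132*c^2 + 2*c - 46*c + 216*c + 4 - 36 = a^3 + a^2*(-5*c - 3) + a*(-8*c^2 + 5*c - 36) + 12*c^3 + 118*c^2 + 172*c - 32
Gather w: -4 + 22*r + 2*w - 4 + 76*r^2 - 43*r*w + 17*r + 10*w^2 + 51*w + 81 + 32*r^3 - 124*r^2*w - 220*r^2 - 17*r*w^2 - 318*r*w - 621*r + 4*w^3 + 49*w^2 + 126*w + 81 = 32*r^3 - 144*r^2 - 582*r + 4*w^3 + w^2*(59 - 17*r) + w*(-124*r^2 - 361*r + 179) + 154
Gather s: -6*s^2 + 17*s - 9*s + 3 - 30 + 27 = -6*s^2 + 8*s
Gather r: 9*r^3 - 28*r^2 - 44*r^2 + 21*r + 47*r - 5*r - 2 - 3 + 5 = 9*r^3 - 72*r^2 + 63*r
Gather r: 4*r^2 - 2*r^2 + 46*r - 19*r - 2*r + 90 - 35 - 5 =2*r^2 + 25*r + 50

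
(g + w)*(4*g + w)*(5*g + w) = 20*g^3 + 29*g^2*w + 10*g*w^2 + w^3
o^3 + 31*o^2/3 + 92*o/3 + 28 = (o + 2)*(o + 7/3)*(o + 6)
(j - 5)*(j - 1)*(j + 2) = j^3 - 4*j^2 - 7*j + 10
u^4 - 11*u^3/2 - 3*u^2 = u^2*(u - 6)*(u + 1/2)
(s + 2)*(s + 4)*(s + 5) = s^3 + 11*s^2 + 38*s + 40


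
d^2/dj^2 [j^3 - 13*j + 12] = 6*j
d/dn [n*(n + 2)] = 2*n + 2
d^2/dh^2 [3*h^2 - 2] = 6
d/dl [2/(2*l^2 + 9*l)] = 2*(-4*l - 9)/(l^2*(2*l + 9)^2)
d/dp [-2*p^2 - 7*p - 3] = -4*p - 7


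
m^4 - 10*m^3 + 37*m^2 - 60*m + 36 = (m - 3)^2*(m - 2)^2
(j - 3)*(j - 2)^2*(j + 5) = j^4 - 2*j^3 - 19*j^2 + 68*j - 60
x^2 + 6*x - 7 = (x - 1)*(x + 7)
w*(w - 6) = w^2 - 6*w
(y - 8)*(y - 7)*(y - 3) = y^3 - 18*y^2 + 101*y - 168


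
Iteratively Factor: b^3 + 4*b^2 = (b + 4)*(b^2) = b*(b + 4)*(b)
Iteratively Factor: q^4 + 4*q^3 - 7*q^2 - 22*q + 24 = (q - 1)*(q^3 + 5*q^2 - 2*q - 24) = (q - 1)*(q + 3)*(q^2 + 2*q - 8) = (q - 2)*(q - 1)*(q + 3)*(q + 4)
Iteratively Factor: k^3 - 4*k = (k)*(k^2 - 4) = k*(k + 2)*(k - 2)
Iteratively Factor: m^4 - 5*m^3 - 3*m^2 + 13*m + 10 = (m + 1)*(m^3 - 6*m^2 + 3*m + 10) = (m - 5)*(m + 1)*(m^2 - m - 2) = (m - 5)*(m - 2)*(m + 1)*(m + 1)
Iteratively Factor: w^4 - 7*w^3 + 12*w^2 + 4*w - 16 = (w - 2)*(w^3 - 5*w^2 + 2*w + 8) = (w - 2)*(w + 1)*(w^2 - 6*w + 8) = (w - 2)^2*(w + 1)*(w - 4)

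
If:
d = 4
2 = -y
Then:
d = 4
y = -2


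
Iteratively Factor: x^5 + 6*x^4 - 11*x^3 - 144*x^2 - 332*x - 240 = (x - 5)*(x^4 + 11*x^3 + 44*x^2 + 76*x + 48) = (x - 5)*(x + 2)*(x^3 + 9*x^2 + 26*x + 24) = (x - 5)*(x + 2)*(x + 4)*(x^2 + 5*x + 6) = (x - 5)*(x + 2)^2*(x + 4)*(x + 3)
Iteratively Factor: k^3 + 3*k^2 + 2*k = (k + 2)*(k^2 + k) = k*(k + 2)*(k + 1)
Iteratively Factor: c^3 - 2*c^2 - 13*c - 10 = (c + 2)*(c^2 - 4*c - 5) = (c + 1)*(c + 2)*(c - 5)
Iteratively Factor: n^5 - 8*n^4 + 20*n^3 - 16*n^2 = (n)*(n^4 - 8*n^3 + 20*n^2 - 16*n) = n^2*(n^3 - 8*n^2 + 20*n - 16) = n^2*(n - 4)*(n^2 - 4*n + 4) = n^2*(n - 4)*(n - 2)*(n - 2)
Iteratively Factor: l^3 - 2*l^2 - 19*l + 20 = (l - 5)*(l^2 + 3*l - 4) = (l - 5)*(l + 4)*(l - 1)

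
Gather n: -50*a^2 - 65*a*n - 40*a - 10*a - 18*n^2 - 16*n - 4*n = -50*a^2 - 50*a - 18*n^2 + n*(-65*a - 20)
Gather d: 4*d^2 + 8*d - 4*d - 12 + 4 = 4*d^2 + 4*d - 8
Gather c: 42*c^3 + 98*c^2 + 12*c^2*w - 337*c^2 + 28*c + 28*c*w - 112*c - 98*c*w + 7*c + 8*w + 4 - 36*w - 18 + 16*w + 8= 42*c^3 + c^2*(12*w - 239) + c*(-70*w - 77) - 12*w - 6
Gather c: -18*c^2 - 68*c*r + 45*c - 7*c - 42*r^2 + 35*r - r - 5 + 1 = -18*c^2 + c*(38 - 68*r) - 42*r^2 + 34*r - 4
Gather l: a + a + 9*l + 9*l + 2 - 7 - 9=2*a + 18*l - 14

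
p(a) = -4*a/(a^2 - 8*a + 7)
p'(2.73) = 0.03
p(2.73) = 1.48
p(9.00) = -2.25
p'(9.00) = 1.16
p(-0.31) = 0.13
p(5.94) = 4.54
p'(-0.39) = -0.26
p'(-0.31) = -0.30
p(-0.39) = 0.15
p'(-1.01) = -0.09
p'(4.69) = 0.83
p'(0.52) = -2.78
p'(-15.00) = 0.01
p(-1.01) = 0.25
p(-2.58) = 0.30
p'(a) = -4*a*(8 - 2*a)/(a^2 - 8*a + 7)^2 - 4/(a^2 - 8*a + 7) = 4*(a^2 - 7)/(a^4 - 16*a^3 + 78*a^2 - 112*a + 49)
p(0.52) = -0.67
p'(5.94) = 4.13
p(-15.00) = 0.17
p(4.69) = 2.20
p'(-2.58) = -0.00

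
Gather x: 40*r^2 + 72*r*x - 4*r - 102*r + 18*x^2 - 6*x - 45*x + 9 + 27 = 40*r^2 - 106*r + 18*x^2 + x*(72*r - 51) + 36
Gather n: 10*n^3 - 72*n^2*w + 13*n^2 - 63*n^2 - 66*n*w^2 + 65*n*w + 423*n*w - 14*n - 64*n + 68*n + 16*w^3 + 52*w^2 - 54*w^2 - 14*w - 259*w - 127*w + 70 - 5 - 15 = 10*n^3 + n^2*(-72*w - 50) + n*(-66*w^2 + 488*w - 10) + 16*w^3 - 2*w^2 - 400*w + 50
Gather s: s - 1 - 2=s - 3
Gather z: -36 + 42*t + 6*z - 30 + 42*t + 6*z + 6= 84*t + 12*z - 60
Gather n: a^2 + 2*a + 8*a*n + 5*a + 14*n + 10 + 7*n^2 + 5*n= a^2 + 7*a + 7*n^2 + n*(8*a + 19) + 10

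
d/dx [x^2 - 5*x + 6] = 2*x - 5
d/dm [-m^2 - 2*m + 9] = -2*m - 2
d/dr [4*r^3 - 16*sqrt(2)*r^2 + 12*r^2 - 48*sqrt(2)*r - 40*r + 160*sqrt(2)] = 12*r^2 - 32*sqrt(2)*r + 24*r - 48*sqrt(2) - 40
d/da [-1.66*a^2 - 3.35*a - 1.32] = -3.32*a - 3.35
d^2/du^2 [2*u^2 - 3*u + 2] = 4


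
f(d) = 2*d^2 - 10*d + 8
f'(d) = 4*d - 10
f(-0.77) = 16.89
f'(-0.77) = -13.08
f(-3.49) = 67.26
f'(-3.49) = -23.96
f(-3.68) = 71.88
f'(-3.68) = -24.72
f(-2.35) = 42.54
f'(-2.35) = -19.40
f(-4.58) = 95.75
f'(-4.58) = -28.32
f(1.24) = -1.32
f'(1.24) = -5.04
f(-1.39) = 25.76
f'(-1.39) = -15.56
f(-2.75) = 50.62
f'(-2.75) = -21.00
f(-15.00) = 608.00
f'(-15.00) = -70.00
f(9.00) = 80.00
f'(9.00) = 26.00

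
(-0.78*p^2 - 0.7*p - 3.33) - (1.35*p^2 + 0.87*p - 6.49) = -2.13*p^2 - 1.57*p + 3.16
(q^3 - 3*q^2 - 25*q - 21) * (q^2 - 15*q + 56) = q^5 - 18*q^4 + 76*q^3 + 186*q^2 - 1085*q - 1176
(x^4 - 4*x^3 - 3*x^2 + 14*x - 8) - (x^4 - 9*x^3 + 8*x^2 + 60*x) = 5*x^3 - 11*x^2 - 46*x - 8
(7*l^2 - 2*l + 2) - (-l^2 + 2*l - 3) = 8*l^2 - 4*l + 5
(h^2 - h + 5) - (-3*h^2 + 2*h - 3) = 4*h^2 - 3*h + 8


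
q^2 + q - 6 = (q - 2)*(q + 3)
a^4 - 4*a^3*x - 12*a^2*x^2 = a^2*(a - 6*x)*(a + 2*x)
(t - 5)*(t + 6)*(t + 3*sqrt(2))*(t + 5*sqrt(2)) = t^4 + t^3 + 8*sqrt(2)*t^3 + 8*sqrt(2)*t^2 - 240*sqrt(2)*t + 30*t - 900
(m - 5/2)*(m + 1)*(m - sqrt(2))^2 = m^4 - 2*sqrt(2)*m^3 - 3*m^3/2 - m^2/2 + 3*sqrt(2)*m^2 - 3*m + 5*sqrt(2)*m - 5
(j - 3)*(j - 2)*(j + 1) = j^3 - 4*j^2 + j + 6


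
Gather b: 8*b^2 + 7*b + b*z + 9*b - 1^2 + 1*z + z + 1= 8*b^2 + b*(z + 16) + 2*z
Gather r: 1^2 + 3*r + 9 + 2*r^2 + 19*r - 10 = 2*r^2 + 22*r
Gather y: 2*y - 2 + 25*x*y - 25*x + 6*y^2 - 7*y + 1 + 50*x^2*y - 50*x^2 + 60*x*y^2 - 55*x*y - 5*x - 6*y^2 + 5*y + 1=-50*x^2 + 60*x*y^2 - 30*x + y*(50*x^2 - 30*x)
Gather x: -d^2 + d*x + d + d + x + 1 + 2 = -d^2 + 2*d + x*(d + 1) + 3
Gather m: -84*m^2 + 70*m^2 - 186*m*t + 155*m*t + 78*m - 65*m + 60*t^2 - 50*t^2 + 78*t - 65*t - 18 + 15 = -14*m^2 + m*(13 - 31*t) + 10*t^2 + 13*t - 3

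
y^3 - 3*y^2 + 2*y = y*(y - 2)*(y - 1)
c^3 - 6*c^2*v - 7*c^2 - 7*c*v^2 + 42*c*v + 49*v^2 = (c - 7)*(c - 7*v)*(c + v)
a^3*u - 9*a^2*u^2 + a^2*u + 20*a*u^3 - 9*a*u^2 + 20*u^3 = (a - 5*u)*(a - 4*u)*(a*u + u)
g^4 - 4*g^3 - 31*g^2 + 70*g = g*(g - 7)*(g - 2)*(g + 5)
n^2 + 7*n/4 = n*(n + 7/4)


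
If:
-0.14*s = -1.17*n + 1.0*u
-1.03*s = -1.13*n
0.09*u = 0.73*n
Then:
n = 0.00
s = 0.00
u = 0.00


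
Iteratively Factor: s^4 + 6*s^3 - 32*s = (s)*(s^3 + 6*s^2 - 32) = s*(s + 4)*(s^2 + 2*s - 8) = s*(s + 4)^2*(s - 2)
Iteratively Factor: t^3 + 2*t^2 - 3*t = (t + 3)*(t^2 - t) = t*(t + 3)*(t - 1)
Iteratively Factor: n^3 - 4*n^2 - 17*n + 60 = (n - 3)*(n^2 - n - 20) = (n - 5)*(n - 3)*(n + 4)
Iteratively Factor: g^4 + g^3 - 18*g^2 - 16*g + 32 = (g + 4)*(g^3 - 3*g^2 - 6*g + 8) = (g + 2)*(g + 4)*(g^2 - 5*g + 4) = (g - 1)*(g + 2)*(g + 4)*(g - 4)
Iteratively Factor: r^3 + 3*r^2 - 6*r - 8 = (r + 4)*(r^2 - r - 2) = (r - 2)*(r + 4)*(r + 1)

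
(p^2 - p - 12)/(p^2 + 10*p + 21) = (p - 4)/(p + 7)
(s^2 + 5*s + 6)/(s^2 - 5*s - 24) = (s + 2)/(s - 8)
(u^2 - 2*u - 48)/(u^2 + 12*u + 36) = (u - 8)/(u + 6)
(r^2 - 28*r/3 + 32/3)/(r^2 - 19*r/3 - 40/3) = (3*r - 4)/(3*r + 5)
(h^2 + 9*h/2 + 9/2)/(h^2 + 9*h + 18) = (h + 3/2)/(h + 6)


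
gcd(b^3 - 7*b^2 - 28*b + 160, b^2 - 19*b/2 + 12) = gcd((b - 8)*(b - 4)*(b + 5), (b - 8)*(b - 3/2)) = b - 8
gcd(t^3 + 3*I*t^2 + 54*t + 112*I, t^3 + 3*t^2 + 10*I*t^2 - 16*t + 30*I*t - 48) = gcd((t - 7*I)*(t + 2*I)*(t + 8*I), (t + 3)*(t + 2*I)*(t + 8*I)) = t^2 + 10*I*t - 16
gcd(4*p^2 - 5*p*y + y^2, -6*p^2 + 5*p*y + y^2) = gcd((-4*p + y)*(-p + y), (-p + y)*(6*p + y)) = -p + y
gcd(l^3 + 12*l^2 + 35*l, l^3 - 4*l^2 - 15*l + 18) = 1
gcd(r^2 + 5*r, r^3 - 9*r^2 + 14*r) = r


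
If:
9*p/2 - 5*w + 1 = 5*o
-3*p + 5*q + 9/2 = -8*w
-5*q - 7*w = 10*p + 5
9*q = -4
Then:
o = 8219/18180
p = -113/1818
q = -4/9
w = -280/909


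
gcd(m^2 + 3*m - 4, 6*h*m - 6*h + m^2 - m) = m - 1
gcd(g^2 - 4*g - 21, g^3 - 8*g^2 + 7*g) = g - 7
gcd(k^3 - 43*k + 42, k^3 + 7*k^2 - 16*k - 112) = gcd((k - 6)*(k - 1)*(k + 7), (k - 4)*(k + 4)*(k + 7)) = k + 7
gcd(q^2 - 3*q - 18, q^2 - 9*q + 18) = q - 6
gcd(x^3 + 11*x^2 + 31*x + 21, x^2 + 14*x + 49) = x + 7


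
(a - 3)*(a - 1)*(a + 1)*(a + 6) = a^4 + 3*a^3 - 19*a^2 - 3*a + 18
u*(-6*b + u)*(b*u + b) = -6*b^2*u^2 - 6*b^2*u + b*u^3 + b*u^2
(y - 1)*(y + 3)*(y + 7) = y^3 + 9*y^2 + 11*y - 21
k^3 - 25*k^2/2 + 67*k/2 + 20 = (k - 8)*(k - 5)*(k + 1/2)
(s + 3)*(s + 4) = s^2 + 7*s + 12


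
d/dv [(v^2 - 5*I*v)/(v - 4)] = (v^2 - 8*v + 20*I)/(v^2 - 8*v + 16)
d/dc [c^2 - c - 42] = 2*c - 1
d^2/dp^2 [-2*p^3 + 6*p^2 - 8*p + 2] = 12 - 12*p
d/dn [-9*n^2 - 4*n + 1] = -18*n - 4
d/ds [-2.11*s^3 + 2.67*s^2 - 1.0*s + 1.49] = -6.33*s^2 + 5.34*s - 1.0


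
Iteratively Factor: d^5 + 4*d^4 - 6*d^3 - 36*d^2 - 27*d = (d + 3)*(d^4 + d^3 - 9*d^2 - 9*d) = (d - 3)*(d + 3)*(d^3 + 4*d^2 + 3*d) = (d - 3)*(d + 1)*(d + 3)*(d^2 + 3*d) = (d - 3)*(d + 1)*(d + 3)^2*(d)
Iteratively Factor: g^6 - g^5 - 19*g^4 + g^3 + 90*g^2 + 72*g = (g + 2)*(g^5 - 3*g^4 - 13*g^3 + 27*g^2 + 36*g) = (g - 4)*(g + 2)*(g^4 + g^3 - 9*g^2 - 9*g) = (g - 4)*(g + 1)*(g + 2)*(g^3 - 9*g) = (g - 4)*(g + 1)*(g + 2)*(g + 3)*(g^2 - 3*g) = g*(g - 4)*(g + 1)*(g + 2)*(g + 3)*(g - 3)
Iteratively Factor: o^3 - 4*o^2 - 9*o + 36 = (o - 3)*(o^2 - o - 12) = (o - 3)*(o + 3)*(o - 4)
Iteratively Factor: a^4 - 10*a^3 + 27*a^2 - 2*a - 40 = (a - 2)*(a^3 - 8*a^2 + 11*a + 20) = (a - 5)*(a - 2)*(a^2 - 3*a - 4) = (a - 5)*(a - 2)*(a + 1)*(a - 4)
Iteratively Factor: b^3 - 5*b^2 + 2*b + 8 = (b - 4)*(b^2 - b - 2) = (b - 4)*(b - 2)*(b + 1)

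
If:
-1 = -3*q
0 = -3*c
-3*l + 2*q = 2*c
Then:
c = 0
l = 2/9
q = 1/3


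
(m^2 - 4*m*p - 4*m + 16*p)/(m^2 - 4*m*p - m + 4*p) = (m - 4)/(m - 1)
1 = 1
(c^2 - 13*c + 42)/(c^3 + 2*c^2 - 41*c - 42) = (c - 7)/(c^2 + 8*c + 7)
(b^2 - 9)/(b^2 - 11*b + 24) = (b + 3)/(b - 8)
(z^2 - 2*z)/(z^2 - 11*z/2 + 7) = 2*z/(2*z - 7)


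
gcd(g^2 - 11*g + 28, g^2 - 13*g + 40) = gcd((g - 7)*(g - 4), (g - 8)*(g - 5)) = 1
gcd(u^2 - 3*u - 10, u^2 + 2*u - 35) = u - 5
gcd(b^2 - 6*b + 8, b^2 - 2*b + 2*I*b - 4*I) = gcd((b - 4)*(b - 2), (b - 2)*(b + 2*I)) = b - 2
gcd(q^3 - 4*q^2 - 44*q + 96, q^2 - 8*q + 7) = 1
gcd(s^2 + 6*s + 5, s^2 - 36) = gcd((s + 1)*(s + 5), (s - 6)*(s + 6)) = 1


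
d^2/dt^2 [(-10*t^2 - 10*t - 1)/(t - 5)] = -602/(t^3 - 15*t^2 + 75*t - 125)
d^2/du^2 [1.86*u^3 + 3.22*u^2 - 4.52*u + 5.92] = 11.16*u + 6.44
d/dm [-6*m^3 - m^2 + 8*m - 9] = -18*m^2 - 2*m + 8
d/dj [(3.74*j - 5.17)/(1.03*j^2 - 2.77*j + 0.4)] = (-3.8522*j^2 + 10.6502*j - 12.8249)/(1.0609*j^4 - 5.7062*j^3 + 8.4969*j^2 - 2.216*j + 0.16)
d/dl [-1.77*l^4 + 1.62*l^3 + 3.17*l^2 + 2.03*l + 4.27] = -7.08*l^3 + 4.86*l^2 + 6.34*l + 2.03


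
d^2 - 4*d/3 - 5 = (d - 3)*(d + 5/3)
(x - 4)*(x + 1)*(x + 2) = x^3 - x^2 - 10*x - 8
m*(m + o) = m^2 + m*o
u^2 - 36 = (u - 6)*(u + 6)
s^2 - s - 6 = (s - 3)*(s + 2)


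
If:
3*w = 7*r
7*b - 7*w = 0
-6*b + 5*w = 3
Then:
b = -3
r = -9/7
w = -3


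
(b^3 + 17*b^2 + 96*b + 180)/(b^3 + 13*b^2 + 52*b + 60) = (b + 6)/(b + 2)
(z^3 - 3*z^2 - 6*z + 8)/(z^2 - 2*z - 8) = z - 1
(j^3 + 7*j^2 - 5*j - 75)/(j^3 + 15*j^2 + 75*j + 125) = (j - 3)/(j + 5)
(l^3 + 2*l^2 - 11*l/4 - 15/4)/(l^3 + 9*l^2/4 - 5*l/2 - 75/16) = 4*(l + 1)/(4*l + 5)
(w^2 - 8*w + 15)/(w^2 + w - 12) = (w - 5)/(w + 4)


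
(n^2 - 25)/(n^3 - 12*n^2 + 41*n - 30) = (n + 5)/(n^2 - 7*n + 6)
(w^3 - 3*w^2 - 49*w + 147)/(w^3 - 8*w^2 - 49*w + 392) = (w - 3)/(w - 8)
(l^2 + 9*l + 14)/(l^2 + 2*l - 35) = (l + 2)/(l - 5)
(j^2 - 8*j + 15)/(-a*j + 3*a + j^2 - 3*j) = (5 - j)/(a - j)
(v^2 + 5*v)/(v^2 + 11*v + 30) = v/(v + 6)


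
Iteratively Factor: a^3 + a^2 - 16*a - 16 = (a + 4)*(a^2 - 3*a - 4) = (a + 1)*(a + 4)*(a - 4)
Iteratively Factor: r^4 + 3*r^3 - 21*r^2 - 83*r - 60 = (r + 4)*(r^3 - r^2 - 17*r - 15) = (r - 5)*(r + 4)*(r^2 + 4*r + 3) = (r - 5)*(r + 1)*(r + 4)*(r + 3)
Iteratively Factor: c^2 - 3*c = (c - 3)*(c)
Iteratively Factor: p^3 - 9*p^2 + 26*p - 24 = (p - 2)*(p^2 - 7*p + 12) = (p - 4)*(p - 2)*(p - 3)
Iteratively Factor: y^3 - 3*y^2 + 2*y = (y)*(y^2 - 3*y + 2) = y*(y - 1)*(y - 2)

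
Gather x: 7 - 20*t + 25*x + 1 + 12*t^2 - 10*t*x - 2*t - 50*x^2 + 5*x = 12*t^2 - 22*t - 50*x^2 + x*(30 - 10*t) + 8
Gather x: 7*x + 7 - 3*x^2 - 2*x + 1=-3*x^2 + 5*x + 8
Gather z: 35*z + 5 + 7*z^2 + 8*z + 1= 7*z^2 + 43*z + 6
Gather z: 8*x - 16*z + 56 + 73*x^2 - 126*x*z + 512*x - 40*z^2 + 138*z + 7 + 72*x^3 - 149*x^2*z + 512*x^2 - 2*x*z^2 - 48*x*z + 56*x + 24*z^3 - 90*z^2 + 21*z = 72*x^3 + 585*x^2 + 576*x + 24*z^3 + z^2*(-2*x - 130) + z*(-149*x^2 - 174*x + 143) + 63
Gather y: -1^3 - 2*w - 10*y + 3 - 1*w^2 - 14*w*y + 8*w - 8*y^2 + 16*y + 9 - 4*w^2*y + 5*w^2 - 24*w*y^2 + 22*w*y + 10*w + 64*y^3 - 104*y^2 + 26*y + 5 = 4*w^2 + 16*w + 64*y^3 + y^2*(-24*w - 112) + y*(-4*w^2 + 8*w + 32) + 16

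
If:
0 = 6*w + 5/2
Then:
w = -5/12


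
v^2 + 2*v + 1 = (v + 1)^2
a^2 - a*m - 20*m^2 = (a - 5*m)*(a + 4*m)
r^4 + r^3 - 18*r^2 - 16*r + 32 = (r - 4)*(r - 1)*(r + 2)*(r + 4)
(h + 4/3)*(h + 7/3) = h^2 + 11*h/3 + 28/9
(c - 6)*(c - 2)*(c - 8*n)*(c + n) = c^4 - 7*c^3*n - 8*c^3 - 8*c^2*n^2 + 56*c^2*n + 12*c^2 + 64*c*n^2 - 84*c*n - 96*n^2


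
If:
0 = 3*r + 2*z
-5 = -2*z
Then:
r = -5/3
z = 5/2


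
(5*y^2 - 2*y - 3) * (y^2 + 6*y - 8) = 5*y^4 + 28*y^3 - 55*y^2 - 2*y + 24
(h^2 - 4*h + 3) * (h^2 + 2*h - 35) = h^4 - 2*h^3 - 40*h^2 + 146*h - 105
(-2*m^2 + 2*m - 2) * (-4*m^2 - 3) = 8*m^4 - 8*m^3 + 14*m^2 - 6*m + 6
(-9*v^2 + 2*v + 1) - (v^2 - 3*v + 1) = -10*v^2 + 5*v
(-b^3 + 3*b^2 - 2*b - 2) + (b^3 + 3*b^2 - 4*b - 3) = 6*b^2 - 6*b - 5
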